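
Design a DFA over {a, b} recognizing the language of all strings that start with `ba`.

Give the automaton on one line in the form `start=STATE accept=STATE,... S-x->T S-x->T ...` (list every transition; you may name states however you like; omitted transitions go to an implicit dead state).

start=S0 accept=S2 S0-a->S3 S0-b->S1 S1-a->S2 S1-b->S3 S2-a->S2 S2-b->S2 S3-a->S3 S3-b->S3

Walk along `ba` while the input agrees: from S0 take `b` to S1, and so on. Any deviation drops to the rejecting sink S3. Once S2 is reached the prefix is confirmed and every continuation is accepted.
A 4-state machine:
        a   b  
>  S0   S3  S1 
   S1   S2  S3 
 * S2   S2  S2 
   S3   S3  S3 
(> = start, * = accepting)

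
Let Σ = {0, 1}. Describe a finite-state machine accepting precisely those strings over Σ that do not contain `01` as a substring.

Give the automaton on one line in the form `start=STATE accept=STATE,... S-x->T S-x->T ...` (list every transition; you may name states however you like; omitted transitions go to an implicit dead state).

This is the complement of 'contains `01`'. Use the same substring-matching states — s0 through s2 holding how much of `01` has just been matched — but flip the accepting set: everything except the trap s2 accepts.
With 3 states:
        0   1  
>* s0   s1  s0 
 * s1   s1  s2 
   s2   s2  s2 
(> = start, * = accepting)

start=s0 accept=s0,s1 s0-0->s1 s0-1->s0 s1-0->s1 s1-1->s2 s2-0->s2 s2-1->s2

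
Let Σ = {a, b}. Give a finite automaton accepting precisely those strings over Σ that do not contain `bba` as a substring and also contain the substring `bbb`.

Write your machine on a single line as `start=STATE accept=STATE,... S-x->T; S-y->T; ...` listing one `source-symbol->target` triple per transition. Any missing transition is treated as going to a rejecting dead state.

start=s0; accept=s4; s0-a->s0; s0-b->s1; s1-a->s0; s1-b->s2; s2-a->s3; s2-b->s4; s3-a->s3; s3-b->s3; s4-a->s3; s4-b->s4

Handle the two conditions separately and then intersect. The first has 4 states tracking partial matches of the forbidden pattern `bba`; the second has 4 states tracking whether and how much of `bbb` has been seen. A product state is a pair (one from each), accepting exactly when both do. Equivalent product states are then merged.
With 5 states:
        a   b  
>  s0   s0  s1 
   s1   s0  s2 
   s2   s3  s4 
   s3   s3  s3 
 * s4   s3  s4 
(> = start, * = accepting)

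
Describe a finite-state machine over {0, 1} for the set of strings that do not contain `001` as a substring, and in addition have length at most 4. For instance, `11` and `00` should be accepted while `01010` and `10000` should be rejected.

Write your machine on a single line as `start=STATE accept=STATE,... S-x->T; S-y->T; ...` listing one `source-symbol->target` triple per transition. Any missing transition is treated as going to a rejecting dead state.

Run two small machines in parallel and take their product. One (4 states) tracks partial matches of the forbidden pattern `001`; the other (6 states) tracks the input length, saturating at 5. Each combined state is a pair, one component from each; accept when both components accept. After merging equivalent states the machine shrinks.
A 10-state machine:
        0   1  
>* s0   s1  s2 
 * s1   s3  s4 
 * s2   s5  s4 
 * s3   s6  s7 
 * s4   s8  s8 
 * s5   s6  s8 
 * s6   s9  s7 
   s7   s7  s7 
 * s8   s9  s9 
 * s9   s7  s7 
(> = start, * = accepting)

start=s0; accept=s0,s1,s2,s3,s4,s5,s6,s8,s9; s0-0->s1; s0-1->s2; s1-0->s3; s1-1->s4; s2-0->s5; s2-1->s4; s3-0->s6; s3-1->s7; s4-0->s8; s4-1->s8; s5-0->s6; s5-1->s8; s6-0->s9; s6-1->s7; s7-0->s7; s7-1->s7; s8-0->s9; s8-1->s9; s9-0->s7; s9-1->s7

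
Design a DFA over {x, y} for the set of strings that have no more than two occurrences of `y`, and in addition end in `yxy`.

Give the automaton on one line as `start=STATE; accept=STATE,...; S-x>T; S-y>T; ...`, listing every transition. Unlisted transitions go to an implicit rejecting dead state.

start=s0; accept=s5; s0-x>s0; s0-y>s1; s1-x>s2; s1-y>s3; s2-x>s4; s2-y>s5; s3-x>s6; s3-y>s7; s4-x>s4; s4-y>s3; s5-x>s6; s5-y>s7; s6-x>s8; s6-y>s9; s7-x>s10; s7-y>s7; s8-x>s8; s8-y>s7; s9-x>s10; s9-y>s7; s10-x>s11; s10-y>s9; s11-x>s11; s11-y>s7

Build one automaton per condition and run them in lockstep. The first has 4 states tracking the count of `y`s, saturating at 3; the second has 4 states tracking how much of the suffix `yxy` has currently been matched. A product state is a pair (one from each), accepting exactly when both do.
12 states suffice.
          x    y  
>  s0     s0   s1 
   s1     s2   s3 
   s2     s4   s5 
   s3     s6   s7 
   s4     s4   s3 
 * s5     s6   s7 
   s6     s8   s9 
   s7    s10   s7 
   s8     s8   s7 
   s9    s10   s7 
   s10   s11   s9 
   s11   s11   s7 
(> = start, * = accepting)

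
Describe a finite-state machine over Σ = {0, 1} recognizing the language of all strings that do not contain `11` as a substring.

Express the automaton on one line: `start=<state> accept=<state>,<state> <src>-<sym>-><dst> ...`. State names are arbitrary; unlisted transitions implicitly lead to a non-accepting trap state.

start=q0 accept=q0,q1 q0-0->q0 q0-1->q1 q1-0->q0 q1-1->q2 q2-0->q2 q2-1->q2

This is the complement of 'contains `11`'. Use the same substring-matching states — q0 through q2 holding how much of `11` has just been matched — but flip the accepting set: everything except the trap q2 accepts.
        0   1  
>* q0   q0  q1 
 * q1   q0  q2 
   q2   q2  q2 
(> = start, * = accepting)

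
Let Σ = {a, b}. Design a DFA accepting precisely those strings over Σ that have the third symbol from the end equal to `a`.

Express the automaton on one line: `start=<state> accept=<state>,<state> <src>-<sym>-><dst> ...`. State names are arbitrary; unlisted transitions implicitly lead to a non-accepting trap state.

start=s0 accept=s7,s8,s9,s10 s0-a->s1 s0-b->s2 s1-a->s3 s1-b->s4 s2-a->s5 s2-b->s6 s3-a->s7 s3-b->s8 s4-a->s9 s4-b->s10 s5-a->s11 s5-b->s12 s6-a->s13 s6-b->s14 s7-a->s7 s7-b->s8 s8-a->s9 s8-b->s10 s9-a->s11 s9-b->s12 s10-a->s13 s10-b->s14 s11-a->s7 s11-b->s8 s12-a->s9 s12-b->s10 s13-a->s11 s13-b->s12 s14-a->s13 s14-b->s14

A DFA must remember the last 3 symbols (since which symbol is third-to-last isn't known until the input ends). Use one state per possible window of the last ≤3 symbols; accept from those whose window starts with `a`.
With 15 states:
          a    b  
>  s0     s1   s2 
   s1     s3   s4 
   s2     s5   s6 
   s3     s7   s8 
   s4     s9  s10 
   s5    s11  s12 
   s6    s13  s14 
 * s7     s7   s8 
 * s8     s9  s10 
 * s9    s11  s12 
 * s10   s13  s14 
   s11    s7   s8 
   s12    s9  s10 
   s13   s11  s12 
   s14   s13  s14 
(> = start, * = accepting)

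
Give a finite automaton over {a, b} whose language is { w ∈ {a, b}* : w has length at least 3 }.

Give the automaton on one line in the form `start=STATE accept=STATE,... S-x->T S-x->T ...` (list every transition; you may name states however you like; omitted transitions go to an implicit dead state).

Count input length up to 4: every symbol moves from q0 toward q4, which means 'more than 3' and absorbs. Accept from {q3, q4}.
A 5-state machine:
        a   b  
>  q0   q1  q1 
   q1   q2  q2 
   q2   q3  q3 
 * q3   q4  q4 
 * q4   q4  q4 
(> = start, * = accepting)

start=q0 accept=q3,q4 q0-a->q1 q0-b->q1 q1-a->q2 q1-b->q2 q2-a->q3 q2-b->q3 q3-a->q4 q3-b->q4 q4-a->q4 q4-b->q4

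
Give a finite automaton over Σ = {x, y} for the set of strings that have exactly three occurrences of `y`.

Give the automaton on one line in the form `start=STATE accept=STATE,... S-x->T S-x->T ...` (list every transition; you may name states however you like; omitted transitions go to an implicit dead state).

Only the number of `y`s matters, and only up to 4. Make a chain s0 → s1 → s2 → s3 → s4 advanced by each `y` (with s4 absorbing); every other symbol self-loops. The accepting set is {s3}.
With 5 states:
        x   y  
>  s0   s0  s1 
   s1   s1  s2 
   s2   s2  s3 
 * s3   s3  s4 
   s4   s4  s4 
(> = start, * = accepting)

start=s0 accept=s3 s0-x->s0 s0-y->s1 s1-x->s1 s1-y->s2 s2-x->s2 s2-y->s3 s3-x->s3 s3-y->s4 s4-x->s4 s4-y->s4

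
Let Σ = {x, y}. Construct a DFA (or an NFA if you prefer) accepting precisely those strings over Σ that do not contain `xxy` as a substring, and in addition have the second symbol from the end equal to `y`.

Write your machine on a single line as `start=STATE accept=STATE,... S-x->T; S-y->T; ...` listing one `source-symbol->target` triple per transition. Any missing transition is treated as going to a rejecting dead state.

Run two small machines in parallel and take their product. One (4 states) tracks partial matches of the forbidden pattern `xxy`; the other (7 states) tracks the last 2 symbols read. Each combined state is a pair, one component from each; accept when both components accept. After merging equivalent states the machine shrinks.
With 6 states:
        x   y  
>  q0   q1  q2 
   q1   q3  q2 
   q2   q4  q5 
   q3   q3  q3 
 * q4   q3  q2 
 * q5   q4  q5 
(> = start, * = accepting)

start=q0; accept=q4,q5; q0-x->q1; q0-y->q2; q1-x->q3; q1-y->q2; q2-x->q4; q2-y->q5; q3-x->q3; q3-y->q3; q4-x->q3; q4-y->q2; q5-x->q4; q5-y->q5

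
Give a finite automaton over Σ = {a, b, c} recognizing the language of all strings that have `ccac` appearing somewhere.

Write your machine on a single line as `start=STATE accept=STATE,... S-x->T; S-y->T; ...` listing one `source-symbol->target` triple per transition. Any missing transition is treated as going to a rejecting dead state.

Track how much of `ccac` has been matched so far: state s0 is no progress, s4 is the absorbing accept state reached once `ccac` has occurred. Intermediate states record partial matches; on a mismatch, fall back to the longest reusable overlap.
A 5-state machine:
        a   b   c  
>  s0   s0  s0  s1 
   s1   s0  s0  s2 
   s2   s3  s0  s2 
   s3   s0  s0  s4 
 * s4   s4  s4  s4 
(> = start, * = accepting)

start=s0; accept=s4; s0-a->s0; s0-b->s0; s0-c->s1; s1-a->s0; s1-b->s0; s1-c->s2; s2-a->s3; s2-b->s0; s2-c->s2; s3-a->s0; s3-b->s0; s3-c->s4; s4-a->s4; s4-b->s4; s4-c->s4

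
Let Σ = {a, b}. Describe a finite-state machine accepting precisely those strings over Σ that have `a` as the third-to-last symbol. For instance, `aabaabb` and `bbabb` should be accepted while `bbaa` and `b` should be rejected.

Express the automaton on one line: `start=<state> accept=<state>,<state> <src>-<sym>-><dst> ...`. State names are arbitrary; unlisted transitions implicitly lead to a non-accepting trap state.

start=q0 accept=q7,q8,q9,q10 q0-a->q1 q0-b->q2 q1-a->q3 q1-b->q4 q2-a->q5 q2-b->q6 q3-a->q7 q3-b->q8 q4-a->q9 q4-b->q10 q5-a->q11 q5-b->q12 q6-a->q13 q6-b->q14 q7-a->q7 q7-b->q8 q8-a->q9 q8-b->q10 q9-a->q11 q9-b->q12 q10-a->q13 q10-b->q14 q11-a->q7 q11-b->q8 q12-a->q9 q12-b->q10 q13-a->q11 q13-b->q12 q14-a->q13 q14-b->q14

Because acceptance depends on a position counted from the end, the machine has to buffer the most recent 3 symbols. Make each state the string of the last up-to-3 symbols read; on input `x` shift the window left and append `x`. Accept when the buffered window has length 3 and begins with `a`.
A 15-state machine:
          a    b  
>  q0     q1   q2 
   q1     q3   q4 
   q2     q5   q6 
   q3     q7   q8 
   q4     q9  q10 
   q5    q11  q12 
   q6    q13  q14 
 * q7     q7   q8 
 * q8     q9  q10 
 * q9    q11  q12 
 * q10   q13  q14 
   q11    q7   q8 
   q12    q9  q10 
   q13   q11  q12 
   q14   q13  q14 
(> = start, * = accepting)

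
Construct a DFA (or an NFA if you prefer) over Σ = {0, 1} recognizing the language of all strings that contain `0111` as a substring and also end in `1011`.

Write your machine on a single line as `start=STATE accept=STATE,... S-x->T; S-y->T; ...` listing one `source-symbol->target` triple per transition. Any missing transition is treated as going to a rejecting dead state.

start=q0; accept=q12; q0-0->q1; q0-1->q2; q1-0->q1; q1-1->q3; q2-0->q4; q2-1->q2; q3-0->q4; q3-1->q5; q4-0->q1; q4-1->q6; q5-0->q4; q5-1->q7; q6-0->q4; q6-1->q8; q7-0->q9; q7-1->q7; q8-0->q4; q8-1->q7; q9-0->q10; q9-1->q11; q10-0->q10; q10-1->q7; q11-0->q9; q11-1->q12; q12-0->q9; q12-1->q7

Build one automaton per condition and run them in lockstep. One (5 states) tracks whether and how much of `0111` has been seen; the other (5 states) tracks how much of the suffix `1011` has currently been matched. Each combined state is a pair, one component from each; accept when both components accept.
With 13 states:
          0    1  
>  q0     q1   q2 
   q1     q1   q3 
   q2     q4   q2 
   q3     q4   q5 
   q4     q1   q6 
   q5     q4   q7 
   q6     q4   q8 
   q7     q9   q7 
   q8     q4   q7 
   q9    q10  q11 
   q10   q10   q7 
   q11    q9  q12 
 * q12    q9   q7 
(> = start, * = accepting)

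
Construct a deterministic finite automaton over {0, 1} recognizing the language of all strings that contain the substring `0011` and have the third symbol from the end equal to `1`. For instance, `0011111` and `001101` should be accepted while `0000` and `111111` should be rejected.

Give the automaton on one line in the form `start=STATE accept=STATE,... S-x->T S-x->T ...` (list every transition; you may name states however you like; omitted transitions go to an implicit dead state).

start=q0 accept=q5,q6,q7,q8 q0-0->q1 q0-1->q0 q1-0->q2 q1-1->q0 q2-0->q2 q2-1->q3 q3-0->q1 q3-1->q4 q4-0->q5 q4-1->q6 q5-0->q7 q5-1->q8 q6-0->q5 q6-1->q6 q7-0->q9 q7-1->q10 q8-0->q11 q8-1->q4 q9-0->q9 q9-1->q10 q10-0->q11 q10-1->q4 q11-0->q7 q11-1->q8

Run two small machines in parallel and take their product. The first has 5 states tracking whether and how much of `0011` has been seen; the second has 15 states tracking the last 3 symbols read. A product state is a pair (one from each), accepting exactly when both do. Equivalent product states are then merged.
A 12-state machine:
          0    1  
>  q0     q1   q0 
   q1     q2   q0 
   q2     q2   q3 
   q3     q1   q4 
   q4     q5   q6 
 * q5     q7   q8 
 * q6     q5   q6 
 * q7     q9  q10 
 * q8    q11   q4 
   q9     q9  q10 
   q10   q11   q4 
   q11    q7   q8 
(> = start, * = accepting)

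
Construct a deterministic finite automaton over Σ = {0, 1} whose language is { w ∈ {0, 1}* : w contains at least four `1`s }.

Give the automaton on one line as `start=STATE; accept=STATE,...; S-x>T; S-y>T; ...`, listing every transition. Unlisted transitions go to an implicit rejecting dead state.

Count `1`s, saturating at 5: states q0 through q4 mean 0 through 4 `1`s seen; q5 means more than 4. Each `1` increments (capped at q5); other symbols loop. Accept from {q4, q5}.
6 states suffice.
        0   1  
>  q0   q0  q1 
   q1   q1  q2 
   q2   q2  q3 
   q3   q3  q4 
 * q4   q4  q5 
 * q5   q5  q5 
(> = start, * = accepting)

start=q0; accept=q4,q5; q0-0>q0; q0-1>q1; q1-0>q1; q1-1>q2; q2-0>q2; q2-1>q3; q3-0>q3; q3-1>q4; q4-0>q4; q4-1>q5; q5-0>q5; q5-1>q5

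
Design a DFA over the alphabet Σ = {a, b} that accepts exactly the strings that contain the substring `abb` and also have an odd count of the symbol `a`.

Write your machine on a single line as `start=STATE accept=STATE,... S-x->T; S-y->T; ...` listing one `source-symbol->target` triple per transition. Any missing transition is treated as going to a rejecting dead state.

start=q0; accept=q5; q0-a->q1; q0-b->q0; q1-a->q2; q1-b->q3; q2-a->q1; q2-b->q4; q3-a->q2; q3-b->q5; q4-a->q1; q4-b->q6; q5-a->q6; q5-b->q5; q6-a->q5; q6-b->q6

Run two small machines in parallel and take their product. One (4 states) tracks whether and how much of `abb` has been seen; the other (2 states) tracks the count of `a`s modulo 2. Each combined state is a pair, one component from each; accept when both components accept.
A 7-state machine:
        a   b  
>  q0   q1  q0 
   q1   q2  q3 
   q2   q1  q4 
   q3   q2  q5 
   q4   q1  q6 
 * q5   q6  q5 
   q6   q5  q6 
(> = start, * = accepting)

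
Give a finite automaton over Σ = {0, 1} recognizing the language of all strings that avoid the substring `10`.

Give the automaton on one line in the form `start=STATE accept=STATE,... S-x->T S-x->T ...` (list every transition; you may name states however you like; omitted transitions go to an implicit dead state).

start=q0 accept=q0,q1 q0-0->q0 q0-1->q1 q1-0->q2 q1-1->q1 q2-0->q2 q2-1->q2

This is the complement of 'contains `10`'. Use the same substring-matching states — q0 through q2 holding how much of `10` has just been matched — but flip the accepting set: everything except the trap q2 accepts.
3 states suffice.
        0   1  
>* q0   q0  q1 
 * q1   q2  q1 
   q2   q2  q2 
(> = start, * = accepting)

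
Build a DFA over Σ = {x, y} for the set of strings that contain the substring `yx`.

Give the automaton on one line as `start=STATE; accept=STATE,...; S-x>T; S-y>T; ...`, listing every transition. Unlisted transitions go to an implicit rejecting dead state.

start=q0; accept=q2; q0-x>q0; q0-y>q1; q1-x>q2; q1-y>q1; q2-x>q2; q2-y>q2

Track how much of `yx` has been matched so far: state q0 is no progress, q2 is the absorbing accept state reached once `yx` has occurred. Intermediate states record partial matches; on a mismatch, fall back to the longest reusable overlap.
        x   y  
>  q0   q0  q1 
   q1   q2  q1 
 * q2   q2  q2 
(> = start, * = accepting)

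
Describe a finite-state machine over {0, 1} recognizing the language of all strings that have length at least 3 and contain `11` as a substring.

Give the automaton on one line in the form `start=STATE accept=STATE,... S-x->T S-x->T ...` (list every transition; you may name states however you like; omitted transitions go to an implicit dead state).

start=S0 accept=S8,S11 S0-0->S1 S0-1->S2 S1-0->S3 S1-1->S4 S2-0->S3 S2-1->S5 S3-0->S6 S3-1->S7 S4-0->S6 S4-1->S8 S5-0->S8 S5-1->S8 S6-0->S9 S6-1->S10 S7-0->S9 S7-1->S11 S8-0->S11 S8-1->S11 S9-0->S9 S9-1->S10 S10-0->S9 S10-1->S11 S11-0->S11 S11-1->S11

Build one automaton per condition and run them in lockstep. The first has 5 states tracking the input length, saturating at 4; the second has 3 states tracking whether and how much of `11` has been seen. A product state is a pair (one from each), accepting exactly when both do.
          0    1  
>  S0     S1   S2 
   S1     S3   S4 
   S2     S3   S5 
   S3     S6   S7 
   S4     S6   S8 
   S5     S8   S8 
   S6     S9  S10 
   S7     S9  S11 
 * S8    S11  S11 
   S9     S9  S10 
   S10    S9  S11 
 * S11   S11  S11 
(> = start, * = accepting)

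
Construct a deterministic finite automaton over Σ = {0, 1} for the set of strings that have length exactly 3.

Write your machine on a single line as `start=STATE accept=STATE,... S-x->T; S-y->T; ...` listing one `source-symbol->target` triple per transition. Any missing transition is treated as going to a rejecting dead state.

start=q0; accept=q3; q0-0->q1; q0-1->q1; q1-0->q2; q1-1->q2; q2-0->q3; q2-1->q3; q3-0->q4; q3-1->q4; q4-0->q4; q4-1->q4

We only need to distinguish lengths 0, 1, …, 3, and '>3'. Chain q0 → q1 → q2 → q3 → q4 on every symbol, with q4 looping. Accepting states: {q3}.
        0   1  
>  q0   q1  q1 
   q1   q2  q2 
   q2   q3  q3 
 * q3   q4  q4 
   q4   q4  q4 
(> = start, * = accepting)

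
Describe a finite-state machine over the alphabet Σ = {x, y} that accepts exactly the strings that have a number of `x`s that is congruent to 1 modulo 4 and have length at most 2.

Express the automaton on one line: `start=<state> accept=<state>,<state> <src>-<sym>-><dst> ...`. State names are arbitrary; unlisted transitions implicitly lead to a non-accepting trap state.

Run two small machines in parallel and take their product. One (4 states) tracks the count of `x`s modulo 4; the other (4 states) tracks the input length, saturating at 3. Each combined state is a pair, one component from each; accept when both components accept. Equivalent product states are then merged.
A 5-state machine:
        x   y  
>  q0   q1  q2 
 * q1   q3  q4 
   q2   q4  q3 
   q3   q3  q3 
 * q4   q3  q3 
(> = start, * = accepting)

start=q0 accept=q1,q4 q0-x->q1 q0-y->q2 q1-x->q3 q1-y->q4 q2-x->q4 q2-y->q3 q3-x->q3 q3-y->q3 q4-x->q3 q4-y->q3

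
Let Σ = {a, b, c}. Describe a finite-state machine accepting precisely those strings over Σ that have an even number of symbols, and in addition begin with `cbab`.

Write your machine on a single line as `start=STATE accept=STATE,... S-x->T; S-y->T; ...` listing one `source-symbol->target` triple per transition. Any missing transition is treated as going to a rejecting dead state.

Build one automaton per condition and run them in lockstep. One (2 states) tracks the input length modulo 2; the other (6 states) tracks whether the input so far still matches the prefix `cbab`. Each combined state is a pair, one component from each; accept when both components accept. Equivalent product states are then merged.
7 states suffice.
        a   b   c  
>  q0   q1  q1  q2 
   q1   q1  q1  q1 
   q2   q1  q3  q1 
   q3   q4  q1  q1 
   q4   q1  q5  q1 
 * q5   q6  q6  q6 
   q6   q5  q5  q5 
(> = start, * = accepting)

start=q0; accept=q5; q0-a->q1; q0-b->q1; q0-c->q2; q1-a->q1; q1-b->q1; q1-c->q1; q2-a->q1; q2-b->q3; q2-c->q1; q3-a->q4; q3-b->q1; q3-c->q1; q4-a->q1; q4-b->q5; q4-c->q1; q5-a->q6; q5-b->q6; q5-c->q6; q6-a->q5; q6-b->q5; q6-c->q5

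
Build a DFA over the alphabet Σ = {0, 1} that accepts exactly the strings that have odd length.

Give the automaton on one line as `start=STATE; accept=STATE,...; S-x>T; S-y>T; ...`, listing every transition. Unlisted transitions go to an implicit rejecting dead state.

Count input length modulo 2: every symbol advances one step around the cycle s0 → s1 → s0. Accept at s1.
        0   1  
>  s0   s1  s1 
 * s1   s0  s0 
(> = start, * = accepting)

start=s0; accept=s1; s0-0>s1; s0-1>s1; s1-0>s0; s1-1>s0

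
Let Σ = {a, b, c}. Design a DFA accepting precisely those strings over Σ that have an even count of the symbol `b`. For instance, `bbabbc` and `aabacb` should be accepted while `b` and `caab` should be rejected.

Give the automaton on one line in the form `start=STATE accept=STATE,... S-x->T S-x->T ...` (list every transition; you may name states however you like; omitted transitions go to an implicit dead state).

start=q0 accept=q0 q0-a->q0 q0-b->q1 q0-c->q0 q1-a->q1 q1-b->q0 q1-c->q1

The only thing that matters is how many `b`s have appeared, reduced mod 2. Use one state per residue: q0 for 0, …, q1 for 1. Reading `b` moves to the next residue; anything else stays put. q0 is accepting.
2 states suffice.
        a   b   c  
>* q0   q0  q1  q0 
   q1   q1  q0  q1 
(> = start, * = accepting)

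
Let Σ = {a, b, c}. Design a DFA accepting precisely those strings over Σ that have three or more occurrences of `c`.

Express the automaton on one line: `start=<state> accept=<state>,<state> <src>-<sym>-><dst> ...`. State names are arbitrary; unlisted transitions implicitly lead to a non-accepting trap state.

Count `c`s, saturating at 4: states q0 through q3 mean 0 through 3 `c`s seen; q4 means more than 3. Each `c` increments (capped at q4); other symbols loop. Accept from {q3, q4}.
        a   b   c  
>  q0   q0  q0  q1 
   q1   q1  q1  q2 
   q2   q2  q2  q3 
 * q3   q3  q3  q4 
 * q4   q4  q4  q4 
(> = start, * = accepting)

start=q0 accept=q3,q4 q0-a->q0 q0-b->q0 q0-c->q1 q1-a->q1 q1-b->q1 q1-c->q2 q2-a->q2 q2-b->q2 q2-c->q3 q3-a->q3 q3-b->q3 q3-c->q4 q4-a->q4 q4-b->q4 q4-c->q4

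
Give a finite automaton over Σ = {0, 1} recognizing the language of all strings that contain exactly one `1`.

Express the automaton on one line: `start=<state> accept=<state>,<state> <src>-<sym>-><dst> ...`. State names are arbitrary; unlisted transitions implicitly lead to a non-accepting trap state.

start=s0 accept=s1 s0-0->s0 s0-1->s1 s1-0->s1 s1-1->s2 s2-0->s2 s2-1->s2

Count `1`s, saturating at 2: state s0 means no `1` yet, s1 means one `1` seen, s2 means more than one. Each `1` increments (capped at s2); other symbols loop. Accept from {s1}.
A 3-state machine:
        0   1  
>  s0   s0  s1 
 * s1   s1  s2 
   s2   s2  s2 
(> = start, * = accepting)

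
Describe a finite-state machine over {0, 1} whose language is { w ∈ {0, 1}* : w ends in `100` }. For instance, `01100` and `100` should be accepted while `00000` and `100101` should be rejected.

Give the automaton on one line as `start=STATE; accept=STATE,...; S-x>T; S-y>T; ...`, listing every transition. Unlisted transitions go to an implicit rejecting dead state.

start=q0; accept=q3; q0-0>q0; q0-1>q1; q1-0>q2; q1-1>q1; q2-0>q3; q2-1>q1; q3-0>q0; q3-1>q1

Remember how much of `100` the current input suffix matches. State q0 means no match yet; q1 means the last symbol is `1`; q2 means the last 2 symbols are `10`; q3 means the last 3 symbols are `100`. Only q3 accepts. On a mismatch, fall back to the longest proper suffix that is still a prefix of `100`.
        0   1  
>  q0   q0  q1 
   q1   q2  q1 
   q2   q3  q1 
 * q3   q0  q1 
(> = start, * = accepting)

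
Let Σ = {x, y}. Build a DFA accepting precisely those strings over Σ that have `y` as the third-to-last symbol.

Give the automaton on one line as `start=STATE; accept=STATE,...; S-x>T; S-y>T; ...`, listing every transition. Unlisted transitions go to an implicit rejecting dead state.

start=q0; accept=q11,q12,q13,q14; q0-x>q1; q0-y>q2; q1-x>q3; q1-y>q4; q2-x>q5; q2-y>q6; q3-x>q7; q3-y>q8; q4-x>q9; q4-y>q10; q5-x>q11; q5-y>q12; q6-x>q13; q6-y>q14; q7-x>q7; q7-y>q8; q8-x>q9; q8-y>q10; q9-x>q11; q9-y>q12; q10-x>q13; q10-y>q14; q11-x>q7; q11-y>q8; q12-x>q9; q12-y>q10; q13-x>q11; q13-y>q12; q14-x>q13; q14-y>q14

A DFA must remember the last 3 symbols (since which symbol is third-to-last isn't known until the input ends). Use one state per possible window of the last ≤3 symbols; accept from those whose window starts with `y`.
          x    y  
>  q0     q1   q2 
   q1     q3   q4 
   q2     q5   q6 
   q3     q7   q8 
   q4     q9  q10 
   q5    q11  q12 
   q6    q13  q14 
   q7     q7   q8 
   q8     q9  q10 
   q9    q11  q12 
   q10   q13  q14 
 * q11    q7   q8 
 * q12    q9  q10 
 * q13   q11  q12 
 * q14   q13  q14 
(> = start, * = accepting)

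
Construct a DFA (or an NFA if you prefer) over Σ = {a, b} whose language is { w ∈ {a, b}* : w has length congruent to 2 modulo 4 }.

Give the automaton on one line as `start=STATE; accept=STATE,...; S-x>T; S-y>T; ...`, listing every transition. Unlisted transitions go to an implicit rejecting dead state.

Only the length mod 4 matters, so use a 4-cycle: from any state, every input symbol moves to the next state, wrapping s3 back to s0. Mark s2 accepting.
A 4-state machine:
        a   b  
>  s0   s1  s1 
   s1   s2  s2 
 * s2   s3  s3 
   s3   s0  s0 
(> = start, * = accepting)

start=s0; accept=s2; s0-a>s1; s0-b>s1; s1-a>s2; s1-b>s2; s2-a>s3; s2-b>s3; s3-a>s0; s3-b>s0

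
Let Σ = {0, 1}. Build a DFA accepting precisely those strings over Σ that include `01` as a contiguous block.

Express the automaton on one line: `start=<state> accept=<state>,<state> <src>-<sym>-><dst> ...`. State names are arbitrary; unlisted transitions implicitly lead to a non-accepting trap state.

States s0..s1 record the length of the longest prefix of `01` that matches the current input suffix. Reaching s2 means `01` has been seen, and we stay there forever. Accept from s2.
3 states suffice.
        0   1  
>  s0   s1  s0 
   s1   s1  s2 
 * s2   s2  s2 
(> = start, * = accepting)

start=s0 accept=s2 s0-0->s1 s0-1->s0 s1-0->s1 s1-1->s2 s2-0->s2 s2-1->s2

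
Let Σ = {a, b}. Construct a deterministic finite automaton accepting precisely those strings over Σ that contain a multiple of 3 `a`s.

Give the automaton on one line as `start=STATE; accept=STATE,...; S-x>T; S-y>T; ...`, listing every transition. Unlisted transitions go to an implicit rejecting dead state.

start=s0; accept=s0; s0-a>s1; s0-b>s0; s1-a>s2; s1-b>s1; s2-a>s0; s2-b>s2

Keep the running count of `a`s modulo 3: each `a` advances along the cycle s0 → s1 → s2 → s0 while other symbols loop. Accept at s0.
A 3-state machine:
        a   b  
>* s0   s1  s0 
   s1   s2  s1 
   s2   s0  s2 
(> = start, * = accepting)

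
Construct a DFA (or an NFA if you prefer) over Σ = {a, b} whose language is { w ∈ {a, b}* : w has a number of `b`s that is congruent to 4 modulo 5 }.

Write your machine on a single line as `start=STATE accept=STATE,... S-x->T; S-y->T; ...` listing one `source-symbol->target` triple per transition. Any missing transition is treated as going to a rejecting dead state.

start=q0; accept=q4; q0-a->q0; q0-b->q1; q1-a->q1; q1-b->q2; q2-a->q2; q2-b->q3; q3-a->q3; q3-b->q4; q4-a->q4; q4-b->q0

Keep the running count of `b`s modulo 5: each `b` advances along the cycle q0 → q1 → q2 → q3 → q4 → q0 while other symbols loop. Accept at q4.
5 states suffice.
        a   b  
>  q0   q0  q1 
   q1   q1  q2 
   q2   q2  q3 
   q3   q3  q4 
 * q4   q4  q0 
(> = start, * = accepting)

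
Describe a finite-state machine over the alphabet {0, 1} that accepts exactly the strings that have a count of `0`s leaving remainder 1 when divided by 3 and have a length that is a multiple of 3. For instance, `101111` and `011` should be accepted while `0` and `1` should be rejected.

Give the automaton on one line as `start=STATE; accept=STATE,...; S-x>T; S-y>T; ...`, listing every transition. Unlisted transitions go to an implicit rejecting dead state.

Run two small machines in parallel and take their product. The first has 3 states tracking the count of `0`s modulo 3; the second has 3 states tracking the input length modulo 3. A product state is a pair (one from each), accepting exactly when both do.
A 9-state machine:
       0  1 
>  A   B  C 
   B   D  E 
   C   E  F 
   D   A  G 
   E   G  H 
   F   H  A 
   G   C  I 
 * H   I  B 
   I   F  D 
(> = start, * = accepting)

start=A; accept=H; A-0>B; A-1>C; B-0>D; B-1>E; C-0>E; C-1>F; D-0>A; D-1>G; E-0>G; E-1>H; F-0>H; F-1>A; G-0>C; G-1>I; H-0>I; H-1>B; I-0>F; I-1>D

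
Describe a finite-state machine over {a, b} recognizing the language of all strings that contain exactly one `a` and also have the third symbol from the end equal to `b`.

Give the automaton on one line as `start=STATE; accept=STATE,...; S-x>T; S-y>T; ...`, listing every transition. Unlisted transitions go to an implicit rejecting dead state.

Handle the two conditions separately and then intersect. The first has 3 states tracking the count of `a`s, saturating at 2; the second has 15 states tracking the last 3 symbols read. A product state is a pair (one from each), accepting exactly when both do. After merging equivalent states the machine shrinks.
          a    b  
>  S0     S1   S2 
   S1     S3   S4 
   S2     S5   S6 
   S3     S3   S3 
   S4     S3   S7 
   S5     S3   S8 
   S6     S9   S6 
   S7     S3  S10 
 * S8     S3   S7 
 * S9     S3   S8 
 * S10    S3  S10 
(> = start, * = accepting)

start=S0; accept=S8,S9,S10; S0-a>S1; S0-b>S2; S1-a>S3; S1-b>S4; S2-a>S5; S2-b>S6; S3-a>S3; S3-b>S3; S4-a>S3; S4-b>S7; S5-a>S3; S5-b>S8; S6-a>S9; S6-b>S6; S7-a>S3; S7-b>S10; S8-a>S3; S8-b>S7; S9-a>S3; S9-b>S8; S10-a>S3; S10-b>S10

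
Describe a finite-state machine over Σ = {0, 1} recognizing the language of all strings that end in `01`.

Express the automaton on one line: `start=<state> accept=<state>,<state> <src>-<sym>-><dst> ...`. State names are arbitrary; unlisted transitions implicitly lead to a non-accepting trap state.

Remember how much of `01` the current input suffix matches. State S0 means no match yet; S1 means the last symbol is `0`; S2 means the last 2 symbols are `01`. Only S2 accepts. On a mismatch, fall back to the longest proper suffix that is still a prefix of `01`.
A 3-state machine:
        0   1  
>  S0   S1  S0 
   S1   S1  S2 
 * S2   S1  S0 
(> = start, * = accepting)

start=S0 accept=S2 S0-0->S1 S0-1->S0 S1-0->S1 S1-1->S2 S2-0->S1 S2-1->S0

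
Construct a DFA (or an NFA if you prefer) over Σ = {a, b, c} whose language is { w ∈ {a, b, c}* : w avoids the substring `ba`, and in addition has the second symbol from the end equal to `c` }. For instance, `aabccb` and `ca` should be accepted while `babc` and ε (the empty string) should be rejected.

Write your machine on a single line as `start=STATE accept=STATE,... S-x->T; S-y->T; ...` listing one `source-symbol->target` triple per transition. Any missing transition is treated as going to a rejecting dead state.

Build one automaton per condition and run them in lockstep. The first has 3 states tracking partial matches of the forbidden pattern `ba`; the second has 13 states tracking the last 2 symbols read. A product state is a pair (one from each), accepting exactly when both do.
          a    b    c  
>  q0     q1   q2   q3 
   q1     q4   q5   q6 
   q2     q7   q8   q9 
   q3    q10  q11  q12 
   q4     q4   q5   q6 
   q5     q7   q8   q9 
   q6    q10  q11  q12 
   q7    q13  q14  q15 
   q8     q7   q8   q9 
   q9    q10  q11  q12 
 * q10    q4   q5   q6 
 * q11    q7   q8   q9 
 * q12   q10  q11  q12 
   q13   q13  q14  q15 
   q14    q7  q16  q17 
   q15   q18  q19  q20 
   q16    q7  q16  q17 
   q17   q18  q19  q20 
   q18   q13  q14  q15 
   q19    q7  q16  q17 
   q20   q18  q19  q20 
(> = start, * = accepting)

start=q0; accept=q10,q11,q12; q0-a->q1; q0-b->q2; q0-c->q3; q1-a->q4; q1-b->q5; q1-c->q6; q2-a->q7; q2-b->q8; q2-c->q9; q3-a->q10; q3-b->q11; q3-c->q12; q4-a->q4; q4-b->q5; q4-c->q6; q5-a->q7; q5-b->q8; q5-c->q9; q6-a->q10; q6-b->q11; q6-c->q12; q7-a->q13; q7-b->q14; q7-c->q15; q8-a->q7; q8-b->q8; q8-c->q9; q9-a->q10; q9-b->q11; q9-c->q12; q10-a->q4; q10-b->q5; q10-c->q6; q11-a->q7; q11-b->q8; q11-c->q9; q12-a->q10; q12-b->q11; q12-c->q12; q13-a->q13; q13-b->q14; q13-c->q15; q14-a->q7; q14-b->q16; q14-c->q17; q15-a->q18; q15-b->q19; q15-c->q20; q16-a->q7; q16-b->q16; q16-c->q17; q17-a->q18; q17-b->q19; q17-c->q20; q18-a->q13; q18-b->q14; q18-c->q15; q19-a->q7; q19-b->q16; q19-c->q17; q20-a->q18; q20-b->q19; q20-c->q20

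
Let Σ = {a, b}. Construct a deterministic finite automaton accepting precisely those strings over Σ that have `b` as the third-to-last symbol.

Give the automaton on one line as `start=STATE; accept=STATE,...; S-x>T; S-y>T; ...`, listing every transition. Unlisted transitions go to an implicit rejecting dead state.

start=s0; accept=s11,s12,s13,s14; s0-a>s1; s0-b>s2; s1-a>s3; s1-b>s4; s2-a>s5; s2-b>s6; s3-a>s7; s3-b>s8; s4-a>s9; s4-b>s10; s5-a>s11; s5-b>s12; s6-a>s13; s6-b>s14; s7-a>s7; s7-b>s8; s8-a>s9; s8-b>s10; s9-a>s11; s9-b>s12; s10-a>s13; s10-b>s14; s11-a>s7; s11-b>s8; s12-a>s9; s12-b>s10; s13-a>s11; s13-b>s12; s14-a>s13; s14-b>s14

A DFA must remember the last 3 symbols (since which symbol is third-to-last isn't known until the input ends). Use one state per possible window of the last ≤3 symbols; accept from those whose window starts with `b`.
With 15 states:
          a    b  
>  s0     s1   s2 
   s1     s3   s4 
   s2     s5   s6 
   s3     s7   s8 
   s4     s9  s10 
   s5    s11  s12 
   s6    s13  s14 
   s7     s7   s8 
   s8     s9  s10 
   s9    s11  s12 
   s10   s13  s14 
 * s11    s7   s8 
 * s12    s9  s10 
 * s13   s11  s12 
 * s14   s13  s14 
(> = start, * = accepting)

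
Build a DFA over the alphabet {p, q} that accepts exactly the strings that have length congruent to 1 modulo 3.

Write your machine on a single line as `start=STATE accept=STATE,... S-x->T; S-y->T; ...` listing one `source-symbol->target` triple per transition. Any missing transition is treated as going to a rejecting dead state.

start=S0; accept=S1; S0-p->S1; S0-q->S1; S1-p->S2; S1-q->S2; S2-p->S0; S2-q->S0

Only the length mod 3 matters, so use a 3-cycle: from any state, every input symbol moves to the next state, wrapping S2 back to S0. Mark S1 accepting.
3 states suffice.
        p   q  
>  S0   S1  S1 
 * S1   S2  S2 
   S2   S0  S0 
(> = start, * = accepting)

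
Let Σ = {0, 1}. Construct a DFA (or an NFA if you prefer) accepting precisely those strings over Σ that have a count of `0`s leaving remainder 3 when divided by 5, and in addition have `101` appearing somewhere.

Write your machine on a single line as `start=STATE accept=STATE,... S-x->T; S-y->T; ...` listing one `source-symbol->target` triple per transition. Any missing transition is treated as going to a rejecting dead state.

Build one automaton per condition and run them in lockstep. The first has 5 states tracking the count of `0`s modulo 5; the second has 4 states tracking whether and how much of `101` has been seen. A product state is a pair (one from each), accepting exactly when both do.
With 20 states:
          0    1  
>  S0     S1   S2 
   S1     S3   S4 
   S2     S5   S2 
   S3     S6   S7 
   S4     S8   S4 
   S5     S3   S9 
   S6    S10  S11 
   S7    S12   S7 
   S8     S6  S13 
   S9    S13   S9 
   S10    S0  S14 
   S11   S15  S11 
   S12   S10  S16 
   S13   S16  S13 
   S14   S17  S14 
   S15    S0  S18 
 * S16   S18  S16 
   S17    S1  S19 
   S18   S19  S18 
   S19    S9  S19 
(> = start, * = accepting)

start=S0; accept=S16; S0-0->S1; S0-1->S2; S1-0->S3; S1-1->S4; S2-0->S5; S2-1->S2; S3-0->S6; S3-1->S7; S4-0->S8; S4-1->S4; S5-0->S3; S5-1->S9; S6-0->S10; S6-1->S11; S7-0->S12; S7-1->S7; S8-0->S6; S8-1->S13; S9-0->S13; S9-1->S9; S10-0->S0; S10-1->S14; S11-0->S15; S11-1->S11; S12-0->S10; S12-1->S16; S13-0->S16; S13-1->S13; S14-0->S17; S14-1->S14; S15-0->S0; S15-1->S18; S16-0->S18; S16-1->S16; S17-0->S1; S17-1->S19; S18-0->S19; S18-1->S18; S19-0->S9; S19-1->S19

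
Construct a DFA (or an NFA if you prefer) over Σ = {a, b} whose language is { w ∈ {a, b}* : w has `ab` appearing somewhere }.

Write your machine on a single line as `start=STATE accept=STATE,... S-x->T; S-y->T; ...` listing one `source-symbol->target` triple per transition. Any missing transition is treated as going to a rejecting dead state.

Track how much of `ab` has been matched so far: state q0 is no progress, q2 is the absorbing accept state reached once `ab` has occurred. Intermediate states record partial matches; on a mismatch, fall back to the longest reusable overlap.
        a   b  
>  q0   q1  q0 
   q1   q1  q2 
 * q2   q2  q2 
(> = start, * = accepting)

start=q0; accept=q2; q0-a->q1; q0-b->q0; q1-a->q1; q1-b->q2; q2-a->q2; q2-b->q2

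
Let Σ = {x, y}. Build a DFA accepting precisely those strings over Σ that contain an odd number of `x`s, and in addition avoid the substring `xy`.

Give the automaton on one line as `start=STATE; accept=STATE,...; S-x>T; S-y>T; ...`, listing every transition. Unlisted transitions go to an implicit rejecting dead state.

start=A; accept=B; A-x>B; A-y>A; B-x>C; B-y>D; C-x>B; C-y>D; D-x>D; D-y>D

Build one automaton per condition and run them in lockstep. The first has 2 states tracking the count of `x`s modulo 2; the second has 3 states tracking partial matches of the forbidden pattern `xy`. A product state is a pair (one from each), accepting exactly when both do. Minimizing collapses redundant product states.
With 4 states:
       x  y 
>  A   B  A 
 * B   C  D 
   C   B  D 
   D   D  D 
(> = start, * = accepting)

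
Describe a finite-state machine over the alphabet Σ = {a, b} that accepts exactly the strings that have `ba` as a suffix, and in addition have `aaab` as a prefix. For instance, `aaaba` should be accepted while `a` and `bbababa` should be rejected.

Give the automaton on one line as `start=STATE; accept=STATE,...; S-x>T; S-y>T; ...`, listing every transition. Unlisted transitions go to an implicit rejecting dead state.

Build one automaton per condition and run them in lockstep. One (3 states) tracks how much of the suffix `ba` has currently been matched; the other (6 states) tracks whether the input so far still matches the prefix `aaab`. Each combined state is a pair, one component from each; accept when both components accept. Equivalent product states are then merged.
        a   b  
>  q0   q1  q2 
   q1   q3  q2 
   q2   q2  q2 
   q3   q4  q2 
   q4   q2  q5 
   q5   q6  q5 
 * q6   q7  q5 
   q7   q7  q5 
(> = start, * = accepting)

start=q0; accept=q6; q0-a>q1; q0-b>q2; q1-a>q3; q1-b>q2; q2-a>q2; q2-b>q2; q3-a>q4; q3-b>q2; q4-a>q2; q4-b>q5; q5-a>q6; q5-b>q5; q6-a>q7; q6-b>q5; q7-a>q7; q7-b>q5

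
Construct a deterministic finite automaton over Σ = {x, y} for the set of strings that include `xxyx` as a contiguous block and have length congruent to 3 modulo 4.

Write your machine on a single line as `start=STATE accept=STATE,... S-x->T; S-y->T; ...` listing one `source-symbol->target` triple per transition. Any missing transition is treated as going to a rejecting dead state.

Handle the two conditions separately and then intersect. The first has 5 states tracking whether and how much of `xxyx` has been seen; the second has 4 states tracking the input length modulo 4. A product state is a pair (one from each), accepting exactly when both do.
A 20-state machine:
          x    y  
>  S0     S1   S2 
   S1     S3   S4 
   S2     S5   S4 
   S3     S6   S7 
   S4     S8   S9 
   S5     S6   S9 
   S6    S10  S11 
   S7    S12   S0 
   S8    S10   S0 
   S9    S13   S0 
   S10   S14  S15 
   S11   S16   S2 
   S12   S16  S16 
   S13   S14   S2 
   S14    S3  S17 
   S15   S18   S4 
   S16   S18  S18 
   S17   S19   S9 
   S18   S19  S19 
 * S19   S12  S12 
(> = start, * = accepting)

start=S0; accept=S19; S0-x->S1; S0-y->S2; S1-x->S3; S1-y->S4; S2-x->S5; S2-y->S4; S3-x->S6; S3-y->S7; S4-x->S8; S4-y->S9; S5-x->S6; S5-y->S9; S6-x->S10; S6-y->S11; S7-x->S12; S7-y->S0; S8-x->S10; S8-y->S0; S9-x->S13; S9-y->S0; S10-x->S14; S10-y->S15; S11-x->S16; S11-y->S2; S12-x->S16; S12-y->S16; S13-x->S14; S13-y->S2; S14-x->S3; S14-y->S17; S15-x->S18; S15-y->S4; S16-x->S18; S16-y->S18; S17-x->S19; S17-y->S9; S18-x->S19; S18-y->S19; S19-x->S12; S19-y->S12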